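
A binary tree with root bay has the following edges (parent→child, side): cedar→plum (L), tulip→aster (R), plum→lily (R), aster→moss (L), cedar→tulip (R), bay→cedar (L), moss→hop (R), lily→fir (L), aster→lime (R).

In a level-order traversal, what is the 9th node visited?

lime

Level-order visits nodes level by level from the root, left to right within each level.
Level 0: bay
Level 1: cedar
Level 2: plum, tulip
Level 3: lily, aster
Level 4: fir, moss, lime
Level 5: hop
Full level-order sequence: bay, cedar, plum, tulip, lily, aster, fir, moss, lime, hop.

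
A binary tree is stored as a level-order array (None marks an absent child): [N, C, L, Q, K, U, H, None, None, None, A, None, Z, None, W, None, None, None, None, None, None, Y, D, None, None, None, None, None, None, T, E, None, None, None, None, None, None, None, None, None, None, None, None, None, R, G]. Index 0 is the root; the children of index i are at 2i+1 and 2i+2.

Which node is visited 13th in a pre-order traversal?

H

Pre-order visits the node, then its left subtree, then its right subtree.
Visit N.
At N: go left to C.
  Visit C.
  At C: go left to Q.
    Q is a leaf — visit Q.
  At C: go right to K.
    Visit K.
    At K: no left child.
    At K: go right to A.
      Visit A.
      At A: go left to Y.
        Visit Y.
        At Y: no left child.
        At Y: go right to R.
          R is a leaf — visit R.
      At A: go right to D.
        Visit D.
        At D: go left to G.
          G is a leaf — visit G.
        At D: no right child.
At N: go right to L.
  Visit L.
  At L: go left to U.
    Visit U.
    At U: no left child.
    At U: go right to Z.
      Z is a leaf — visit Z.
  At L: go right to H.
    Visit H.
    At H: no left child.
    At H: go right to W.
      Visit W.
      At W: go left to T.
        T is a leaf — visit T.
      At W: go right to E.
        E is a leaf — visit E.
Full pre-order sequence: N, C, Q, K, A, Y, R, D, G, L, U, Z, H, W, T, E.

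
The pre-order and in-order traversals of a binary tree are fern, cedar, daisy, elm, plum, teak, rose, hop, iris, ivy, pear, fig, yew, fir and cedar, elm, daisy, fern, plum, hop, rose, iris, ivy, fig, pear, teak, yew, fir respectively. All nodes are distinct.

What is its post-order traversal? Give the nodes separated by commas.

The first element of pre-order is the root; it splits in-order into left and right subtrees.
Root fern: left subtree has 3 nodes {cedar, elm, daisy}, right has 10 {plum, hop, rose, iris, ivy, fig, pear, teak, yew, fir}.
  Root cedar: left subtree has 0 nodes { }, right has 2 {elm, daisy}.
    Root daisy: left subtree has 1 node {elm}, right has 0 { }.
  Root plum: left subtree has 0 nodes { }, right has 9 {hop, rose, iris, ivy, fig, pear, teak, yew, fir}.
    Root teak: left subtree has 6 nodes {hop, rose, iris, ivy, fig, pear}, right has 2 {yew, fir}.
      Root rose: left subtree has 1 node {hop}, right has 4 {iris, ivy, fig, pear}.
        Root iris: left subtree has 0 nodes { }, right has 3 {ivy, fig, pear}.
          Root ivy: left subtree has 0 nodes { }, right has 2 {fig, pear}.
            Root pear: left subtree has 1 node {fig}, right has 0 { }.
      Root yew: left subtree has 0 nodes { }, right has 1 {fir}.

elm, daisy, cedar, hop, fig, pear, ivy, iris, rose, fir, yew, teak, plum, fern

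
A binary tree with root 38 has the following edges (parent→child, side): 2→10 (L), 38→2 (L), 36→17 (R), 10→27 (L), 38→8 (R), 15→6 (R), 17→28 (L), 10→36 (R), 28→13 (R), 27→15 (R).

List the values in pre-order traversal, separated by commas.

Pre-order visits the node, then its left subtree, then its right subtree.
Visit 38.
At 38: go left to 2.
  Visit 2.
  At 2: go left to 10.
    Visit 10.
    At 10: go left to 27.
      Visit 27.
      At 27: no left child.
      At 27: go right to 15.
        Visit 15.
        At 15: no left child.
        At 15: go right to 6.
          6 is a leaf — visit 6.
    At 10: go right to 36.
      Visit 36.
      At 36: no left child.
      At 36: go right to 17.
        Visit 17.
        At 17: go left to 28.
          Visit 28.
          At 28: no left child.
          At 28: go right to 13.
            13 is a leaf — visit 13.
        At 17: no right child.
  At 2: no right child.
At 38: go right to 8.
  8 is a leaf — visit 8.

38, 2, 10, 27, 15, 6, 36, 17, 28, 13, 8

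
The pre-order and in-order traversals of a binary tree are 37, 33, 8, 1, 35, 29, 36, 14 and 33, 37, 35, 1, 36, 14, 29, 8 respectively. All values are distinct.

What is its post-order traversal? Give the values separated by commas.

The first element of pre-order is the root; it splits in-order into left and right subtrees.
Root 37: left subtree has 1 node {33}, right has 6 {35, 1, 36, 14, 29, 8}.
  Root 8: left subtree has 5 nodes {35, 1, 36, 14, 29}, right has 0 { }.
    Root 1: left subtree has 1 node {35}, right has 3 {36, 14, 29}.
      Root 29: left subtree has 2 nodes {36, 14}, right has 0 { }.
        Root 36: left subtree has 0 nodes { }, right has 1 {14}.

33, 35, 14, 36, 29, 1, 8, 37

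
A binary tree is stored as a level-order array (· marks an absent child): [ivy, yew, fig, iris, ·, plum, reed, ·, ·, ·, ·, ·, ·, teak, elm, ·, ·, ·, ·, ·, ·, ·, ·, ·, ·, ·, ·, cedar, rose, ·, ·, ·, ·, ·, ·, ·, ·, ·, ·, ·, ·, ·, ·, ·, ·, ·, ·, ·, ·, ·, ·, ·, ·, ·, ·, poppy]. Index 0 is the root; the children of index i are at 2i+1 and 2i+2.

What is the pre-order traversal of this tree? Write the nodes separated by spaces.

Pre-order visits the node, then its left subtree, then its right subtree.
Visit ivy.
At ivy: go left to yew.
  Visit yew.
  At yew: go left to iris.
    iris is a leaf — visit iris.
  At yew: no right child.
At ivy: go right to fig.
  Visit fig.
  At fig: go left to plum.
    plum is a leaf — visit plum.
  At fig: go right to reed.
    Visit reed.
    At reed: go left to teak.
      Visit teak.
      At teak: go left to cedar.
        Visit cedar.
        At cedar: go left to poppy.
          poppy is a leaf — visit poppy.
        At cedar: no right child.
      At teak: go right to rose.
        rose is a leaf — visit rose.
    At reed: go right to elm.
      elm is a leaf — visit elm.

ivy yew iris fig plum reed teak cedar poppy rose elm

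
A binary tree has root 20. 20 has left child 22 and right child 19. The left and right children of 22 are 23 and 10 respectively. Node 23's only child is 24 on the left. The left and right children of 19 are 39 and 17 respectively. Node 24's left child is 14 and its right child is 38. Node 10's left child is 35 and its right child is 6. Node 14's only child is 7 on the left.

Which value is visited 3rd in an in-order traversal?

In-order visits the left subtree, then the node, then the right subtree.
At 20: go left to 22.
  At 22: go left to 23.
    At 23: go left to 24.
      At 24: go left to 14.
        At 14: go left to 7.
          7 is a leaf — visit 7.
        Visit 14.
        At 14: no right child.
      Visit 24.
      At 24: go right to 38.
        38 is a leaf — visit 38.
    Visit 23.
    At 23: no right child.
  Visit 22.
  At 22: go right to 10.
    At 10: go left to 35.
      35 is a leaf — visit 35.
    Visit 10.
    At 10: go right to 6.
      6 is a leaf — visit 6.
Visit 20.
At 20: go right to 19.
  At 19: go left to 39.
    39 is a leaf — visit 39.
  Visit 19.
  At 19: go right to 17.
    17 is a leaf — visit 17.
Full in-order sequence: 7, 14, 24, 38, 23, 22, 35, 10, 6, 20, 39, 19, 17.

24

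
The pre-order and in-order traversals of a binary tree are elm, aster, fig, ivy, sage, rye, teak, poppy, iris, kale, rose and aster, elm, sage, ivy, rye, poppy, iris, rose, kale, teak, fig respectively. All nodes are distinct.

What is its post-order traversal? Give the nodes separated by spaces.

The first element of pre-order is the root; it splits in-order into left and right subtrees.
Root elm: left subtree has 1 node {aster}, right has 9 {sage, ivy, rye, poppy, iris, rose, kale, teak, fig}.
  Root fig: left subtree has 8 nodes {sage, ivy, rye, poppy, iris, rose, kale, teak}, right has 0 { }.
    Root ivy: left subtree has 1 node {sage}, right has 6 {rye, poppy, iris, rose, kale, teak}.
      Root rye: left subtree has 0 nodes { }, right has 5 {poppy, iris, rose, kale, teak}.
        Root teak: left subtree has 4 nodes {poppy, iris, rose, kale}, right has 0 { }.
          Root poppy: left subtree has 0 nodes { }, right has 3 {iris, rose, kale}.
            Root iris: left subtree has 0 nodes { }, right has 2 {rose, kale}.
              Root kale: left subtree has 1 node {rose}, right has 0 { }.

aster sage rose kale iris poppy teak rye ivy fig elm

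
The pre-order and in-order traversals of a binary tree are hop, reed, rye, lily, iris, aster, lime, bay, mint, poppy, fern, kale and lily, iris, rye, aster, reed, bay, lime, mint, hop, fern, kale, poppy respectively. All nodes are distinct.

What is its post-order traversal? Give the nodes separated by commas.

iris, lily, aster, rye, bay, mint, lime, reed, kale, fern, poppy, hop

The first element of pre-order is the root; it splits in-order into left and right subtrees.
Root hop: left subtree has 8 nodes {lily, iris, rye, aster, reed, bay, lime, mint}, right has 3 {fern, kale, poppy}.
  Root reed: left subtree has 4 nodes {lily, iris, rye, aster}, right has 3 {bay, lime, mint}.
    Root rye: left subtree has 2 nodes {lily, iris}, right has 1 {aster}.
      Root lily: left subtree has 0 nodes { }, right has 1 {iris}.
    Root lime: left subtree has 1 node {bay}, right has 1 {mint}.
  Root poppy: left subtree has 2 nodes {fern, kale}, right has 0 { }.
    Root fern: left subtree has 0 nodes { }, right has 1 {kale}.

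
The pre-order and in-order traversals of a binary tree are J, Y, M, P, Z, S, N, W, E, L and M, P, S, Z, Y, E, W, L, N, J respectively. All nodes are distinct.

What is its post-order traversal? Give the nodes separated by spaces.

The first element of pre-order is the root; it splits in-order into left and right subtrees.
Root J: left subtree has 9 nodes {M, P, S, Z, Y, E, W, L, N}, right has 0 { }.
  Root Y: left subtree has 4 nodes {M, P, S, Z}, right has 4 {E, W, L, N}.
    Root M: left subtree has 0 nodes { }, right has 3 {P, S, Z}.
      Root P: left subtree has 0 nodes { }, right has 2 {S, Z}.
        Root Z: left subtree has 1 node {S}, right has 0 { }.
    Root N: left subtree has 3 nodes {E, W, L}, right has 0 { }.
      Root W: left subtree has 1 node {E}, right has 1 {L}.

S Z P M E L W N Y J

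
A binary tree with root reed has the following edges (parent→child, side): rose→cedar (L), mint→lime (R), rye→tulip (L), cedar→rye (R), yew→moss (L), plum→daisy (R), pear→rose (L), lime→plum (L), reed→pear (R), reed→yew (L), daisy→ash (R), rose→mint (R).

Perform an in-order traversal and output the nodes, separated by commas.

moss, yew, reed, cedar, tulip, rye, rose, mint, plum, daisy, ash, lime, pear

In-order visits the left subtree, then the node, then the right subtree.
At reed: go left to yew.
  At yew: go left to moss.
    moss is a leaf — visit moss.
  Visit yew.
  At yew: no right child.
Visit reed.
At reed: go right to pear.
  At pear: go left to rose.
    At rose: go left to cedar.
      At cedar: no left child.
      Visit cedar.
      At cedar: go right to rye.
        At rye: go left to tulip.
          tulip is a leaf — visit tulip.
        Visit rye.
        At rye: no right child.
    Visit rose.
    At rose: go right to mint.
      At mint: no left child.
      Visit mint.
      At mint: go right to lime.
        At lime: go left to plum.
          At plum: no left child.
          Visit plum.
          At plum: go right to daisy.
            At daisy: no left child.
            Visit daisy.
            At daisy: go right to ash.
              ash is a leaf — visit ash.
        Visit lime.
        At lime: no right child.
  Visit pear.
  At pear: no right child.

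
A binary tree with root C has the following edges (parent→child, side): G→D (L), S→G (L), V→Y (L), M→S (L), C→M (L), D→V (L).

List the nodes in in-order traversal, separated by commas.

Y, V, D, G, S, M, C

In-order visits the left subtree, then the node, then the right subtree.
At C: go left to M.
  At M: go left to S.
    At S: go left to G.
      At G: go left to D.
        At D: go left to V.
          At V: go left to Y.
            Y is a leaf — visit Y.
          Visit V.
          At V: no right child.
        Visit D.
        At D: no right child.
      Visit G.
      At G: no right child.
    Visit S.
    At S: no right child.
  Visit M.
  At M: no right child.
Visit C.
At C: no right child.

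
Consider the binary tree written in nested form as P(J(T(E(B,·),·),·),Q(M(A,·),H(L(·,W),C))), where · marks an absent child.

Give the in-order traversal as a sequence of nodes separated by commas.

B, E, T, J, P, A, M, Q, L, W, H, C

In-order visits the left subtree, then the node, then the right subtree.
At P: go left to J.
  At J: go left to T.
    At T: go left to E.
      At E: go left to B.
        B is a leaf — visit B.
      Visit E.
      At E: no right child.
    Visit T.
    At T: no right child.
  Visit J.
  At J: no right child.
Visit P.
At P: go right to Q.
  At Q: go left to M.
    At M: go left to A.
      A is a leaf — visit A.
    Visit M.
    At M: no right child.
  Visit Q.
  At Q: go right to H.
    At H: go left to L.
      At L: no left child.
      Visit L.
      At L: go right to W.
        W is a leaf — visit W.
    Visit H.
    At H: go right to C.
      C is a leaf — visit C.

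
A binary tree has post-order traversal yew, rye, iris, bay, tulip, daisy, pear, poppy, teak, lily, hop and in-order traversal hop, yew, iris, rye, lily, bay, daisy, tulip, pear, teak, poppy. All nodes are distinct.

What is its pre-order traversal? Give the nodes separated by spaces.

The last element of post-order is the root; it splits in-order into left and right subtrees.
Root hop: left subtree has 0 nodes { }, right has 10 {yew, iris, rye, lily, bay, daisy, tulip, pear, teak, poppy}.
  Root lily: left subtree has 3 nodes {yew, iris, rye}, right has 6 {bay, daisy, tulip, pear, teak, poppy}.
    Root iris: left subtree has 1 node {yew}, right has 1 {rye}.
    Root teak: left subtree has 4 nodes {bay, daisy, tulip, pear}, right has 1 {poppy}.
      Root pear: left subtree has 3 nodes {bay, daisy, tulip}, right has 0 { }.
        Root daisy: left subtree has 1 node {bay}, right has 1 {tulip}.

hop lily iris yew rye teak pear daisy bay tulip poppy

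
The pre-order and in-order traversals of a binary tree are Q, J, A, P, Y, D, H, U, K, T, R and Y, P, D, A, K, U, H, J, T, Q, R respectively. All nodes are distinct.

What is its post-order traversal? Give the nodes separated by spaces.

Y D P K U H A T J R Q

The first element of pre-order is the root; it splits in-order into left and right subtrees.
Root Q: left subtree has 9 nodes {Y, P, D, A, K, U, H, J, T}, right has 1 {R}.
  Root J: left subtree has 7 nodes {Y, P, D, A, K, U, H}, right has 1 {T}.
    Root A: left subtree has 3 nodes {Y, P, D}, right has 3 {K, U, H}.
      Root P: left subtree has 1 node {Y}, right has 1 {D}.
      Root H: left subtree has 2 nodes {K, U}, right has 0 { }.
        Root U: left subtree has 1 node {K}, right has 0 { }.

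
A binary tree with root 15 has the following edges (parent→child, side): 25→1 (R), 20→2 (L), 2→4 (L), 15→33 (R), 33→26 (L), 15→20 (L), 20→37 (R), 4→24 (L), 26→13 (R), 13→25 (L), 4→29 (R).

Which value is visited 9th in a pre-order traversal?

26

Pre-order visits the node, then its left subtree, then its right subtree.
Visit 15.
At 15: go left to 20.
  Visit 20.
  At 20: go left to 2.
    Visit 2.
    At 2: go left to 4.
      Visit 4.
      At 4: go left to 24.
        24 is a leaf — visit 24.
      At 4: go right to 29.
        29 is a leaf — visit 29.
    At 2: no right child.
  At 20: go right to 37.
    37 is a leaf — visit 37.
At 15: go right to 33.
  Visit 33.
  At 33: go left to 26.
    Visit 26.
    At 26: no left child.
    At 26: go right to 13.
      Visit 13.
      At 13: go left to 25.
        Visit 25.
        At 25: no left child.
        At 25: go right to 1.
          1 is a leaf — visit 1.
      At 13: no right child.
  At 33: no right child.
Full pre-order sequence: 15, 20, 2, 4, 24, 29, 37, 33, 26, 13, 25, 1.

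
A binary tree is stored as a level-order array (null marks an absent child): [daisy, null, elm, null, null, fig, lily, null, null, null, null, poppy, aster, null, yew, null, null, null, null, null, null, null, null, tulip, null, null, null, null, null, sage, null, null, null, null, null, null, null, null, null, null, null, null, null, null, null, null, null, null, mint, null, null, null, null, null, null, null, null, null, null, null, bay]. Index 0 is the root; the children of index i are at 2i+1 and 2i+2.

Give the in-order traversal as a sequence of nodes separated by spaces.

In-order visits the left subtree, then the node, then the right subtree.
At daisy: no left child.
Visit daisy.
At daisy: go right to elm.
  At elm: go left to fig.
    At fig: go left to poppy.
      At poppy: go left to tulip.
        At tulip: no left child.
        Visit tulip.
        At tulip: go right to mint.
          mint is a leaf — visit mint.
      Visit poppy.
      At poppy: no right child.
    Visit fig.
    At fig: go right to aster.
      aster is a leaf — visit aster.
  Visit elm.
  At elm: go right to lily.
    At lily: no left child.
    Visit lily.
    At lily: go right to yew.
      At yew: go left to sage.
        At sage: no left child.
        Visit sage.
        At sage: go right to bay.
          bay is a leaf — visit bay.
      Visit yew.
      At yew: no right child.

daisy tulip mint poppy fig aster elm lily sage bay yew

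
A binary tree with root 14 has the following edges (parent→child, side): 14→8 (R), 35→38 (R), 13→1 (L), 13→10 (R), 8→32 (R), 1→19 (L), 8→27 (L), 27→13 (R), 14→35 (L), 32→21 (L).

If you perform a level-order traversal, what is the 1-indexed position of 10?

Level-order visits nodes level by level from the root, left to right within each level.
Level 0: 14
Level 1: 35, 8
Level 2: 38, 27, 32
Level 3: 13, 21
Level 4: 1, 10
Level 5: 19
Full level-order sequence: 14, 35, 8, 38, 27, 32, 13, 21, 1, 10, 19.

10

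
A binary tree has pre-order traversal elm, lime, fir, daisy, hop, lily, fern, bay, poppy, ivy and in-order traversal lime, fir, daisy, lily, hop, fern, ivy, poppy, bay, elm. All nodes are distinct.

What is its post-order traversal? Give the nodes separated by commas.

lily, ivy, poppy, bay, fern, hop, daisy, fir, lime, elm

The first element of pre-order is the root; it splits in-order into left and right subtrees.
Root elm: left subtree has 9 nodes {lime, fir, daisy, lily, hop, fern, ivy, poppy, bay}, right has 0 { }.
  Root lime: left subtree has 0 nodes { }, right has 8 {fir, daisy, lily, hop, fern, ivy, poppy, bay}.
    Root fir: left subtree has 0 nodes { }, right has 7 {daisy, lily, hop, fern, ivy, poppy, bay}.
      Root daisy: left subtree has 0 nodes { }, right has 6 {lily, hop, fern, ivy, poppy, bay}.
        Root hop: left subtree has 1 node {lily}, right has 4 {fern, ivy, poppy, bay}.
          Root fern: left subtree has 0 nodes { }, right has 3 {ivy, poppy, bay}.
            Root bay: left subtree has 2 nodes {ivy, poppy}, right has 0 { }.
              Root poppy: left subtree has 1 node {ivy}, right has 0 { }.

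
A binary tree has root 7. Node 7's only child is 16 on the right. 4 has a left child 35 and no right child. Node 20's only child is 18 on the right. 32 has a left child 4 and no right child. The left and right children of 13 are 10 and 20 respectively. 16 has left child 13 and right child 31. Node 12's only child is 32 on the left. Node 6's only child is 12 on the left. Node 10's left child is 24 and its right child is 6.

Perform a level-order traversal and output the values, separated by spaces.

7 16 13 31 10 20 24 6 18 12 32 4 35

Level-order visits nodes level by level from the root, left to right within each level.
Level 0: 7
Level 1: 16
Level 2: 13, 31
Level 3: 10, 20
Level 4: 24, 6, 18
Level 5: 12
Level 6: 32
Level 7: 4
Level 8: 35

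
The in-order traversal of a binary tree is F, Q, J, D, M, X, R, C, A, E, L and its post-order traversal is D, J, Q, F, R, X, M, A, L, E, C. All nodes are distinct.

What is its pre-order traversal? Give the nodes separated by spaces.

The last element of post-order is the root; it splits in-order into left and right subtrees.
Root C: left subtree has 7 nodes {F, Q, J, D, M, X, R}, right has 3 {A, E, L}.
  Root M: left subtree has 4 nodes {F, Q, J, D}, right has 2 {X, R}.
    Root F: left subtree has 0 nodes { }, right has 3 {Q, J, D}.
      Root Q: left subtree has 0 nodes { }, right has 2 {J, D}.
        Root J: left subtree has 0 nodes { }, right has 1 {D}.
    Root X: left subtree has 0 nodes { }, right has 1 {R}.
  Root E: left subtree has 1 node {A}, right has 1 {L}.

C M F Q J D X R E A L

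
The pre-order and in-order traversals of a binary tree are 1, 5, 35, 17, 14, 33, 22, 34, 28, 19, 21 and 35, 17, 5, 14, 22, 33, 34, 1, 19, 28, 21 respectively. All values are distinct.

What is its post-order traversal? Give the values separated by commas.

The first element of pre-order is the root; it splits in-order into left and right subtrees.
Root 1: left subtree has 7 nodes {35, 17, 5, 14, 22, 33, 34}, right has 3 {19, 28, 21}.
  Root 5: left subtree has 2 nodes {35, 17}, right has 4 {14, 22, 33, 34}.
    Root 35: left subtree has 0 nodes { }, right has 1 {17}.
    Root 14: left subtree has 0 nodes { }, right has 3 {22, 33, 34}.
      Root 33: left subtree has 1 node {22}, right has 1 {34}.
  Root 28: left subtree has 1 node {19}, right has 1 {21}.

17, 35, 22, 34, 33, 14, 5, 19, 21, 28, 1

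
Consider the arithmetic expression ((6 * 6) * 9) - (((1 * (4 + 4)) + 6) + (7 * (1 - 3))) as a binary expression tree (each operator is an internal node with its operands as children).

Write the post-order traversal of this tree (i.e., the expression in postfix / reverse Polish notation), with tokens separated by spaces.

Post-order on an expression tree gives postfix notation: for each operator, emit left operand, right operand, then the operator.

6 6 * 9 * 1 4 4 + * 6 + 7 1 3 - * + -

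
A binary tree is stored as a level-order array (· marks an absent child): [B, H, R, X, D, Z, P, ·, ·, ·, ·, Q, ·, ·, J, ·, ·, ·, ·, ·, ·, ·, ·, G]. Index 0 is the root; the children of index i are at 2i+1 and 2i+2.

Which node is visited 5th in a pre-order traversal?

Pre-order visits the node, then its left subtree, then its right subtree.
Visit B.
At B: go left to H.
  Visit H.
  At H: go left to X.
    X is a leaf — visit X.
  At H: go right to D.
    D is a leaf — visit D.
At B: go right to R.
  Visit R.
  At R: go left to Z.
    Visit Z.
    At Z: go left to Q.
      Visit Q.
      At Q: go left to G.
        G is a leaf — visit G.
      At Q: no right child.
    At Z: no right child.
  At R: go right to P.
    Visit P.
    At P: no left child.
    At P: go right to J.
      J is a leaf — visit J.
Full pre-order sequence: B, H, X, D, R, Z, Q, G, P, J.

R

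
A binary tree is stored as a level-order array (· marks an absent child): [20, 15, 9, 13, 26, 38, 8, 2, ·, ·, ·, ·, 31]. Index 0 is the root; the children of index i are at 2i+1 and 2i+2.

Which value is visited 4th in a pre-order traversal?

Pre-order visits the node, then its left subtree, then its right subtree.
Visit 20.
At 20: go left to 15.
  Visit 15.
  At 15: go left to 13.
    Visit 13.
    At 13: go left to 2.
      2 is a leaf — visit 2.
    At 13: no right child.
  At 15: go right to 26.
    26 is a leaf — visit 26.
At 20: go right to 9.
  Visit 9.
  At 9: go left to 38.
    Visit 38.
    At 38: no left child.
    At 38: go right to 31.
      31 is a leaf — visit 31.
  At 9: go right to 8.
    8 is a leaf — visit 8.
Full pre-order sequence: 20, 15, 13, 2, 26, 9, 38, 31, 8.

2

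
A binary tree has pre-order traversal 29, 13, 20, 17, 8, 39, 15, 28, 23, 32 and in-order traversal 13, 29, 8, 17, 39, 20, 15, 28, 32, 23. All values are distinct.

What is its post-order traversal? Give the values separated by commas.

13, 8, 39, 17, 32, 23, 28, 15, 20, 29

The first element of pre-order is the root; it splits in-order into left and right subtrees.
Root 29: left subtree has 1 node {13}, right has 8 {8, 17, 39, 20, 15, 28, 32, 23}.
  Root 20: left subtree has 3 nodes {8, 17, 39}, right has 4 {15, 28, 32, 23}.
    Root 17: left subtree has 1 node {8}, right has 1 {39}.
    Root 15: left subtree has 0 nodes { }, right has 3 {28, 32, 23}.
      Root 28: left subtree has 0 nodes { }, right has 2 {32, 23}.
        Root 23: left subtree has 1 node {32}, right has 0 { }.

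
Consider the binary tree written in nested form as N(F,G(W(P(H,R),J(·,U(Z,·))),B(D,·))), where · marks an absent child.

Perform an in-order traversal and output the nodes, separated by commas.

F, N, H, P, R, W, J, Z, U, G, D, B

In-order visits the left subtree, then the node, then the right subtree.
At N: go left to F.
  F is a leaf — visit F.
Visit N.
At N: go right to G.
  At G: go left to W.
    At W: go left to P.
      At P: go left to H.
        H is a leaf — visit H.
      Visit P.
      At P: go right to R.
        R is a leaf — visit R.
    Visit W.
    At W: go right to J.
      At J: no left child.
      Visit J.
      At J: go right to U.
        At U: go left to Z.
          Z is a leaf — visit Z.
        Visit U.
        At U: no right child.
  Visit G.
  At G: go right to B.
    At B: go left to D.
      D is a leaf — visit D.
    Visit B.
    At B: no right child.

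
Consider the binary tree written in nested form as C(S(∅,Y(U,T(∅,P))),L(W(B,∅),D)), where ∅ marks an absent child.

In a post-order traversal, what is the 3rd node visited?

T

Post-order visits the left subtree, then the right subtree, then the node.
At C: go left to S.
  At S: no left child.
  At S: go right to Y.
    At Y: go left to U.
      U is a leaf — visit U.
    At Y: go right to T.
      At T: no left child.
      At T: go right to P.
        P is a leaf — visit P.
      Visit T.
    Visit Y.
  Visit S.
At C: go right to L.
  At L: go left to W.
    At W: go left to B.
      B is a leaf — visit B.
    At W: no right child.
    Visit W.
  At L: go right to D.
    D is a leaf — visit D.
  Visit L.
Visit C.
Full post-order sequence: U, P, T, Y, S, B, W, D, L, C.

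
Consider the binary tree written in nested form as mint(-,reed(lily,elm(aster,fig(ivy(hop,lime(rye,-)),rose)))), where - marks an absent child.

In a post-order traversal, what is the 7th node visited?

Post-order visits the left subtree, then the right subtree, then the node.
At mint: no left child.
At mint: go right to reed.
  At reed: go left to lily.
    lily is a leaf — visit lily.
  At reed: go right to elm.
    At elm: go left to aster.
      aster is a leaf — visit aster.
    At elm: go right to fig.
      At fig: go left to ivy.
        At ivy: go left to hop.
          hop is a leaf — visit hop.
        At ivy: go right to lime.
          At lime: go left to rye.
            rye is a leaf — visit rye.
          At lime: no right child.
          Visit lime.
        Visit ivy.
      At fig: go right to rose.
        rose is a leaf — visit rose.
      Visit fig.
    Visit elm.
  Visit reed.
Visit mint.
Full post-order sequence: lily, aster, hop, rye, lime, ivy, rose, fig, elm, reed, mint.

rose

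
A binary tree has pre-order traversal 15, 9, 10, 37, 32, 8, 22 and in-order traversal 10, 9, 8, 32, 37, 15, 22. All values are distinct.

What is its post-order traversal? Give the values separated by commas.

The first element of pre-order is the root; it splits in-order into left and right subtrees.
Root 15: left subtree has 5 nodes {10, 9, 8, 32, 37}, right has 1 {22}.
  Root 9: left subtree has 1 node {10}, right has 3 {8, 32, 37}.
    Root 37: left subtree has 2 nodes {8, 32}, right has 0 { }.
      Root 32: left subtree has 1 node {8}, right has 0 { }.

10, 8, 32, 37, 9, 22, 15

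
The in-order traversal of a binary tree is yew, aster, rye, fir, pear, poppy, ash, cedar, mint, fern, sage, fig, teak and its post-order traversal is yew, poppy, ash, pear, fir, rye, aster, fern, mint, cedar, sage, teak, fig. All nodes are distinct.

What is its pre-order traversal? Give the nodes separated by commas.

The last element of post-order is the root; it splits in-order into left and right subtrees.
Root fig: left subtree has 11 nodes {yew, aster, rye, fir, pear, poppy, ash, cedar, mint, fern, sage}, right has 1 {teak}.
  Root sage: left subtree has 10 nodes {yew, aster, rye, fir, pear, poppy, ash, cedar, mint, fern}, right has 0 { }.
    Root cedar: left subtree has 7 nodes {yew, aster, rye, fir, pear, poppy, ash}, right has 2 {mint, fern}.
      Root aster: left subtree has 1 node {yew}, right has 5 {rye, fir, pear, poppy, ash}.
        Root rye: left subtree has 0 nodes { }, right has 4 {fir, pear, poppy, ash}.
          Root fir: left subtree has 0 nodes { }, right has 3 {pear, poppy, ash}.
            Root pear: left subtree has 0 nodes { }, right has 2 {poppy, ash}.
              Root ash: left subtree has 1 node {poppy}, right has 0 { }.
      Root mint: left subtree has 0 nodes { }, right has 1 {fern}.

fig, sage, cedar, aster, yew, rye, fir, pear, ash, poppy, mint, fern, teak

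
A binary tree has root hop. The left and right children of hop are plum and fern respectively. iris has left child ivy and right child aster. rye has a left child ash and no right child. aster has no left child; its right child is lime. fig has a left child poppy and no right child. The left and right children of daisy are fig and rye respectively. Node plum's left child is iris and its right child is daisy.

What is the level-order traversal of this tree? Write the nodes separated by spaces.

Level-order visits nodes level by level from the root, left to right within each level.
Level 0: hop
Level 1: plum, fern
Level 2: iris, daisy
Level 3: ivy, aster, fig, rye
Level 4: lime, poppy, ash

hop plum fern iris daisy ivy aster fig rye lime poppy ash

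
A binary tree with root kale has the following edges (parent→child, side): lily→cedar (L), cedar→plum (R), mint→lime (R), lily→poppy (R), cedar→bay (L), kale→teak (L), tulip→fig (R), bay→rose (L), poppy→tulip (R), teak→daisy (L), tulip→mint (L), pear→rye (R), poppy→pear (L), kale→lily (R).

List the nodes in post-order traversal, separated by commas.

Post-order visits the left subtree, then the right subtree, then the node.
At kale: go left to teak.
  At teak: go left to daisy.
    daisy is a leaf — visit daisy.
  At teak: no right child.
  Visit teak.
At kale: go right to lily.
  At lily: go left to cedar.
    At cedar: go left to bay.
      At bay: go left to rose.
        rose is a leaf — visit rose.
      At bay: no right child.
      Visit bay.
    At cedar: go right to plum.
      plum is a leaf — visit plum.
    Visit cedar.
  At lily: go right to poppy.
    At poppy: go left to pear.
      At pear: no left child.
      At pear: go right to rye.
        rye is a leaf — visit rye.
      Visit pear.
    At poppy: go right to tulip.
      At tulip: go left to mint.
        At mint: no left child.
        At mint: go right to lime.
          lime is a leaf — visit lime.
        Visit mint.
      At tulip: go right to fig.
        fig is a leaf — visit fig.
      Visit tulip.
    Visit poppy.
  Visit lily.
Visit kale.

daisy, teak, rose, bay, plum, cedar, rye, pear, lime, mint, fig, tulip, poppy, lily, kale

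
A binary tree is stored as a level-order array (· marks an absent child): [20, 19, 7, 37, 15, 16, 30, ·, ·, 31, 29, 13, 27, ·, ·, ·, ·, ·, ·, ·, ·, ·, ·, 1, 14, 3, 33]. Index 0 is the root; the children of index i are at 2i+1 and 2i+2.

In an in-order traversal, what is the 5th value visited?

29

In-order visits the left subtree, then the node, then the right subtree.
At 20: go left to 19.
  At 19: go left to 37.
    37 is a leaf — visit 37.
  Visit 19.
  At 19: go right to 15.
    At 15: go left to 31.
      31 is a leaf — visit 31.
    Visit 15.
    At 15: go right to 29.
      29 is a leaf — visit 29.
Visit 20.
At 20: go right to 7.
  At 7: go left to 16.
    At 16: go left to 13.
      At 13: go left to 1.
        1 is a leaf — visit 1.
      Visit 13.
      At 13: go right to 14.
        14 is a leaf — visit 14.
    Visit 16.
    At 16: go right to 27.
      At 27: go left to 3.
        3 is a leaf — visit 3.
      Visit 27.
      At 27: go right to 33.
        33 is a leaf — visit 33.
  Visit 7.
  At 7: go right to 30.
    30 is a leaf — visit 30.
Full in-order sequence: 37, 19, 31, 15, 29, 20, 1, 13, 14, 16, 3, 27, 33, 7, 30.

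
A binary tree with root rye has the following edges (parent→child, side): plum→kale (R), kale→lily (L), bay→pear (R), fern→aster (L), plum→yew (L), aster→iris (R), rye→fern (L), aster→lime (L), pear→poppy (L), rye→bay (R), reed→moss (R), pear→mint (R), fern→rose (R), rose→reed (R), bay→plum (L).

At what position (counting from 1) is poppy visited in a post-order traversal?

12

Post-order visits the left subtree, then the right subtree, then the node.
At rye: go left to fern.
  At fern: go left to aster.
    At aster: go left to lime.
      lime is a leaf — visit lime.
    At aster: go right to iris.
      iris is a leaf — visit iris.
    Visit aster.
  At fern: go right to rose.
    At rose: no left child.
    At rose: go right to reed.
      At reed: no left child.
      At reed: go right to moss.
        moss is a leaf — visit moss.
      Visit reed.
    Visit rose.
  Visit fern.
At rye: go right to bay.
  At bay: go left to plum.
    At plum: go left to yew.
      yew is a leaf — visit yew.
    At plum: go right to kale.
      At kale: go left to lily.
        lily is a leaf — visit lily.
      At kale: no right child.
      Visit kale.
    Visit plum.
  At bay: go right to pear.
    At pear: go left to poppy.
      poppy is a leaf — visit poppy.
    At pear: go right to mint.
      mint is a leaf — visit mint.
    Visit pear.
  Visit bay.
Visit rye.
Full post-order sequence: lime, iris, aster, moss, reed, rose, fern, yew, lily, kale, plum, poppy, mint, pear, bay, rye.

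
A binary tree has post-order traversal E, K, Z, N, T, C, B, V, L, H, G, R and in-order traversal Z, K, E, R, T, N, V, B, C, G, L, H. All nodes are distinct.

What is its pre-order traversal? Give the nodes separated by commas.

R, Z, K, E, G, V, T, N, B, C, H, L

The last element of post-order is the root; it splits in-order into left and right subtrees.
Root R: left subtree has 3 nodes {Z, K, E}, right has 8 {T, N, V, B, C, G, L, H}.
  Root Z: left subtree has 0 nodes { }, right has 2 {K, E}.
    Root K: left subtree has 0 nodes { }, right has 1 {E}.
  Root G: left subtree has 5 nodes {T, N, V, B, C}, right has 2 {L, H}.
    Root V: left subtree has 2 nodes {T, N}, right has 2 {B, C}.
      Root T: left subtree has 0 nodes { }, right has 1 {N}.
      Root B: left subtree has 0 nodes { }, right has 1 {C}.
    Root H: left subtree has 1 node {L}, right has 0 { }.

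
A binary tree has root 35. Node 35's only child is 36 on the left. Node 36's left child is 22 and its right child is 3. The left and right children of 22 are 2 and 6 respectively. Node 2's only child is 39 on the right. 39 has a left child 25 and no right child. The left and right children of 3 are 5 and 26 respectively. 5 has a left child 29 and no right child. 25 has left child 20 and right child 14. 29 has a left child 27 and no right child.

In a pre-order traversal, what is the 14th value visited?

Pre-order visits the node, then its left subtree, then its right subtree.
Visit 35.
At 35: go left to 36.
  Visit 36.
  At 36: go left to 22.
    Visit 22.
    At 22: go left to 2.
      Visit 2.
      At 2: no left child.
      At 2: go right to 39.
        Visit 39.
        At 39: go left to 25.
          Visit 25.
          At 25: go left to 20.
            20 is a leaf — visit 20.
          At 25: go right to 14.
            14 is a leaf — visit 14.
        At 39: no right child.
    At 22: go right to 6.
      6 is a leaf — visit 6.
  At 36: go right to 3.
    Visit 3.
    At 3: go left to 5.
      Visit 5.
      At 5: go left to 29.
        Visit 29.
        At 29: go left to 27.
          27 is a leaf — visit 27.
        At 29: no right child.
      At 5: no right child.
    At 3: go right to 26.
      26 is a leaf — visit 26.
At 35: no right child.
Full pre-order sequence: 35, 36, 22, 2, 39, 25, 20, 14, 6, 3, 5, 29, 27, 26.

26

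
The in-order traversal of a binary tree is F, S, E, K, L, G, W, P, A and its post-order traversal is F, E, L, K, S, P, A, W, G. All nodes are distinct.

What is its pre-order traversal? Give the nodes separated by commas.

G, S, F, K, E, L, W, A, P

The last element of post-order is the root; it splits in-order into left and right subtrees.
Root G: left subtree has 5 nodes {F, S, E, K, L}, right has 3 {W, P, A}.
  Root S: left subtree has 1 node {F}, right has 3 {E, K, L}.
    Root K: left subtree has 1 node {E}, right has 1 {L}.
  Root W: left subtree has 0 nodes { }, right has 2 {P, A}.
    Root A: left subtree has 1 node {P}, right has 0 { }.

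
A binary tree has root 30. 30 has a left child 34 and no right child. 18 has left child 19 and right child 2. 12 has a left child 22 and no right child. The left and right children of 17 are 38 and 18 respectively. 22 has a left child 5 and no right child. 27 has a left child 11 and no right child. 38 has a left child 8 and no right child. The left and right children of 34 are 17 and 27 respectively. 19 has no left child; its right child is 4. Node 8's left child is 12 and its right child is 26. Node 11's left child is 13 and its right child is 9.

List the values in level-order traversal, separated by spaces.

Level-order visits nodes level by level from the root, left to right within each level.
Level 0: 30
Level 1: 34
Level 2: 17, 27
Level 3: 38, 18, 11
Level 4: 8, 19, 2, 13, 9
Level 5: 12, 26, 4
Level 6: 22
Level 7: 5

30 34 17 27 38 18 11 8 19 2 13 9 12 26 4 22 5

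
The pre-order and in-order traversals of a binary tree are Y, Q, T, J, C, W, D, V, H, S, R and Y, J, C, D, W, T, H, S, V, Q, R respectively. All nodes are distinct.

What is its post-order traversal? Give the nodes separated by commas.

D, W, C, J, S, H, V, T, R, Q, Y

The first element of pre-order is the root; it splits in-order into left and right subtrees.
Root Y: left subtree has 0 nodes { }, right has 10 {J, C, D, W, T, H, S, V, Q, R}.
  Root Q: left subtree has 8 nodes {J, C, D, W, T, H, S, V}, right has 1 {R}.
    Root T: left subtree has 4 nodes {J, C, D, W}, right has 3 {H, S, V}.
      Root J: left subtree has 0 nodes { }, right has 3 {C, D, W}.
        Root C: left subtree has 0 nodes { }, right has 2 {D, W}.
          Root W: left subtree has 1 node {D}, right has 0 { }.
      Root V: left subtree has 2 nodes {H, S}, right has 0 { }.
        Root H: left subtree has 0 nodes { }, right has 1 {S}.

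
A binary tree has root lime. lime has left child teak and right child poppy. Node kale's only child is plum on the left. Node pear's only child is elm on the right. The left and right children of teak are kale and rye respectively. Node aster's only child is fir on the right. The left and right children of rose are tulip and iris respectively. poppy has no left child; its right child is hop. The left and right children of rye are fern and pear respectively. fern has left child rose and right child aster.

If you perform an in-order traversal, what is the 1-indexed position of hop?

15

In-order visits the left subtree, then the node, then the right subtree.
At lime: go left to teak.
  At teak: go left to kale.
    At kale: go left to plum.
      plum is a leaf — visit plum.
    Visit kale.
    At kale: no right child.
  Visit teak.
  At teak: go right to rye.
    At rye: go left to fern.
      At fern: go left to rose.
        At rose: go left to tulip.
          tulip is a leaf — visit tulip.
        Visit rose.
        At rose: go right to iris.
          iris is a leaf — visit iris.
      Visit fern.
      At fern: go right to aster.
        At aster: no left child.
        Visit aster.
        At aster: go right to fir.
          fir is a leaf — visit fir.
    Visit rye.
    At rye: go right to pear.
      At pear: no left child.
      Visit pear.
      At pear: go right to elm.
        elm is a leaf — visit elm.
Visit lime.
At lime: go right to poppy.
  At poppy: no left child.
  Visit poppy.
  At poppy: go right to hop.
    hop is a leaf — visit hop.
Full in-order sequence: plum, kale, teak, tulip, rose, iris, fern, aster, fir, rye, pear, elm, lime, poppy, hop.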